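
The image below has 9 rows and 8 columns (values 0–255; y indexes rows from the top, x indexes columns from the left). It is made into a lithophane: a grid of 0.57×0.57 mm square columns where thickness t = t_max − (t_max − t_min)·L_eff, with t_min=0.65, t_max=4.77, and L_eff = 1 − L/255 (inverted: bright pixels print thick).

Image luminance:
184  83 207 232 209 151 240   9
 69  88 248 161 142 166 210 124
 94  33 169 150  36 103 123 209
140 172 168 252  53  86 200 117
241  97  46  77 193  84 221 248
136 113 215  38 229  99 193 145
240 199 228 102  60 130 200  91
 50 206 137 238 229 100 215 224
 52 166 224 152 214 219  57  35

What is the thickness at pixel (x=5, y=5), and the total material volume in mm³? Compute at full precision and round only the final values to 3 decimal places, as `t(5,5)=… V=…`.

span = t_max - t_min = 4.77 - 0.65 = 4.120
L(5,5) = 99, L_eff = 1 - 99/255 = 0.611765 (inverted)
t(5,5) = 4.77 - 4.120·0.611765 = 2.250
Σt over all 9·8 pixels = 1407763/6375 ≈ 220.8255686
V = pitch²·Σt = 0.57²·1407763/6375 = 71.746

t(5,5)=2.250 V=71.746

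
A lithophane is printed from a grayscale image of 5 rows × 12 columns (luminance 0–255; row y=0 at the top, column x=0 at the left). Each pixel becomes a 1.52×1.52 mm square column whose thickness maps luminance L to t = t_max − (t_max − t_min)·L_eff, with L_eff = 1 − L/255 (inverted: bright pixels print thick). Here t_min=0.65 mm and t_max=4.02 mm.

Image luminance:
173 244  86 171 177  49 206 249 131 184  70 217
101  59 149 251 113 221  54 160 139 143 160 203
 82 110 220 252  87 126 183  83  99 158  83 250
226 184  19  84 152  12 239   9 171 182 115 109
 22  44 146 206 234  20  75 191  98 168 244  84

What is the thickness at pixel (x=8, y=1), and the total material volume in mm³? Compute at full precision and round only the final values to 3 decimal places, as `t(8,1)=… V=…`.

t(8,1)=2.487 V=348.938

span = t_max - t_min = 4.02 - 0.65 = 3.370
L(8,1) = 139, L_eff = 1 - 139/255 = 0.454902 (inverted)
t(8,1) = 4.02 - 3.370·0.454902 = 2.487
Σt over all 5·12 pixels = 3851249/25500 ≈ 151.0293725
V = pitch²·Σt = 1.52²·3851249/25500 = 348.938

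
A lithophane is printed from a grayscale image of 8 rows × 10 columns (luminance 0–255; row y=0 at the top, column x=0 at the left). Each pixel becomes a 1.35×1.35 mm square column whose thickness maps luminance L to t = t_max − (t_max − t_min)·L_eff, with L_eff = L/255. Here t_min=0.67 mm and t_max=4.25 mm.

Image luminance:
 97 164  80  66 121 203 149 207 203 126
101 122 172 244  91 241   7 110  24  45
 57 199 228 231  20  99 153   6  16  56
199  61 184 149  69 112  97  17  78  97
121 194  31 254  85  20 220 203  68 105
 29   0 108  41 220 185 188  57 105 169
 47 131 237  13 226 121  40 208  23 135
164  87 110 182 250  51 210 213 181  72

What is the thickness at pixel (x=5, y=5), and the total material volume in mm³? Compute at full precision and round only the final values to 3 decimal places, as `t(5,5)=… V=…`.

t(5,5)=1.653 V=368.775

span = t_max - t_min = 4.25 - 0.67 = 3.580
L(5,5) = 185, L_eff = 185/255 = 0.725490
t(5,5) = 4.25 - 3.580·0.725490 = 1.653
Σt over all 8·10 pixels = 515981/2550 ≈ 202.3454902
V = pitch²·Σt = 1.35²·515981/2550 = 368.775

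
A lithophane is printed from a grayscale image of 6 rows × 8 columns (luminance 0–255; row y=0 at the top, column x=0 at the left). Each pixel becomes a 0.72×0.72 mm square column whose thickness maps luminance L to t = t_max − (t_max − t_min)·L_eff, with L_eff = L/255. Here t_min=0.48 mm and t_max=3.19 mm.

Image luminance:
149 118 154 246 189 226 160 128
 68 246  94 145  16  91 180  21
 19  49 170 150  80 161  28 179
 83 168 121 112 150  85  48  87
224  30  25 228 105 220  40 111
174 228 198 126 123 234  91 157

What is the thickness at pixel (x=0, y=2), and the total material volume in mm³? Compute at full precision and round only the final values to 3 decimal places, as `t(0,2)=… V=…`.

t(0,2)=2.988 V=45.027

span = t_max - t_min = 3.19 - 0.48 = 2.710
L(0,2) = 19, L_eff = 19/255 = 0.074510
t(0,2) = 3.19 - 2.710·0.074510 = 2.988
Σt over all 6·8 pixels = 17719/204 ≈ 86.8578431
V = pitch²·Σt = 0.72²·17719/204 = 45.027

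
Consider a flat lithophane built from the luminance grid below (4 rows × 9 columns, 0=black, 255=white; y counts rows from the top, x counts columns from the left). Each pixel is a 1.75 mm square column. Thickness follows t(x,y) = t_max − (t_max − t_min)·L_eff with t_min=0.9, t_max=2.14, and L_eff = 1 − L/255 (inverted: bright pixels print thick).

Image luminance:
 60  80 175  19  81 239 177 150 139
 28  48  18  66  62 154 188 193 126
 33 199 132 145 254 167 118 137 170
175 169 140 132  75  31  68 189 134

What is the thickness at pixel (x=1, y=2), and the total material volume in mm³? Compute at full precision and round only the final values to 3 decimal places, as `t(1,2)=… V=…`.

span = t_max - t_min = 2.14 - 0.9 = 1.240
L(1,2) = 199, L_eff = 1 - 199/255 = 0.219608 (inverted)
t(1,2) = 2.14 - 1.240·0.219608 = 1.868
Σt over all 4·9 pixels = 20303/375 ≈ 54.1413333
V = pitch²·Σt = 1.75²·20303/375 = 165.808

t(1,2)=1.868 V=165.808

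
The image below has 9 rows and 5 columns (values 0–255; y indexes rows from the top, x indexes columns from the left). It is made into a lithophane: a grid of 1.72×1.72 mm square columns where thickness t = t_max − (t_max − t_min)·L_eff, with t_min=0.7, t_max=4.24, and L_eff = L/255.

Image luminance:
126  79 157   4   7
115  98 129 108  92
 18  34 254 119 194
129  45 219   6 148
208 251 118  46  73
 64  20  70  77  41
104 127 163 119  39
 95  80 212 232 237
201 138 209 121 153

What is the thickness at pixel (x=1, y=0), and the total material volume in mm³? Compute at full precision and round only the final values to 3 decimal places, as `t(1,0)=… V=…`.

span = t_max - t_min = 4.24 - 0.7 = 3.540
L(1,0) = 79, L_eff = 79/255 = 0.309804
t(1,0) = 4.24 - 3.540·0.309804 = 3.143
Σt over all 9·5 pixels = 499439/4250 ≈ 117.5150588
V = pitch²·Σt = 1.72²·499439/4250 = 347.657

t(1,0)=3.143 V=347.657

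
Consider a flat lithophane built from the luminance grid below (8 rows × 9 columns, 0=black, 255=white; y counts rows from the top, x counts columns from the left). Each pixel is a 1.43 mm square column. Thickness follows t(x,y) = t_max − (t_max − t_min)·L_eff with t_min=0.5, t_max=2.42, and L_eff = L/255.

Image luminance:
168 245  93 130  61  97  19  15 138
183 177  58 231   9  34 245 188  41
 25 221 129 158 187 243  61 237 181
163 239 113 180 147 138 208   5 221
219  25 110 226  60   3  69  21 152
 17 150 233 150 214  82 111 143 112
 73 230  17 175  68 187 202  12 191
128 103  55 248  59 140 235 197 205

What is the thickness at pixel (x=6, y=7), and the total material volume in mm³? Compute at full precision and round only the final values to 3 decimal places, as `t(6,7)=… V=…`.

span = t_max - t_min = 2.42 - 0.5 = 1.920
L(6,7) = 235, L_eff = 235/255 = 0.921569
t(6,7) = 2.42 - 1.920·0.921569 = 0.651
Σt over all 8·9 pixels = 1732/17 ≈ 101.8823529
V = pitch²·Σt = 1.43²·1732/17 = 208.339

t(6,7)=0.651 V=208.339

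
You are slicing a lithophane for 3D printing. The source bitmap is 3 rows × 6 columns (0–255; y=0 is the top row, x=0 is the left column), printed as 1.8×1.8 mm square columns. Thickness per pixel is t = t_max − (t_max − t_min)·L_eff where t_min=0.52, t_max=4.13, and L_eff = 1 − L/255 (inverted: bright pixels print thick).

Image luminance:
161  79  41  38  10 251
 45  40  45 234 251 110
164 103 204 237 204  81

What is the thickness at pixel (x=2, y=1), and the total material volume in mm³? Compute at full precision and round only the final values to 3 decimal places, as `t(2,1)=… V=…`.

t(2,1)=1.157 V=135.732

span = t_max - t_min = 4.13 - 0.52 = 3.610
L(2,1) = 45, L_eff = 1 - 45/255 = 0.823529 (inverted)
t(2,1) = 4.13 - 3.610·0.823529 = 1.157
Σt over all 3·6 pixels = 178043/4250 ≈ 41.8924706
V = pitch²·Σt = 1.8²·178043/4250 = 135.732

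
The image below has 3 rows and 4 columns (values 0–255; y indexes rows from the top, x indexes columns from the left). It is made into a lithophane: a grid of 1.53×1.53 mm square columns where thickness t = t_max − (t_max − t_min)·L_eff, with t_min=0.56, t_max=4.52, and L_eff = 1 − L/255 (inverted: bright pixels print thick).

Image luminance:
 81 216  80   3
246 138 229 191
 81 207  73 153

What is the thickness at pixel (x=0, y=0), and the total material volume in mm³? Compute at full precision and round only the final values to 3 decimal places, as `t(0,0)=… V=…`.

span = t_max - t_min = 4.52 - 0.56 = 3.960
L(0,0) = 81, L_eff = 1 - 81/255 = 0.682353 (inverted)
t(0,0) = 4.52 - 3.960·0.682353 = 1.818
Σt over all 3·4 pixels = 70314/2125 ≈ 33.0889412
V = pitch²·Σt = 1.53²·70314/2125 = 77.458

t(0,0)=1.818 V=77.458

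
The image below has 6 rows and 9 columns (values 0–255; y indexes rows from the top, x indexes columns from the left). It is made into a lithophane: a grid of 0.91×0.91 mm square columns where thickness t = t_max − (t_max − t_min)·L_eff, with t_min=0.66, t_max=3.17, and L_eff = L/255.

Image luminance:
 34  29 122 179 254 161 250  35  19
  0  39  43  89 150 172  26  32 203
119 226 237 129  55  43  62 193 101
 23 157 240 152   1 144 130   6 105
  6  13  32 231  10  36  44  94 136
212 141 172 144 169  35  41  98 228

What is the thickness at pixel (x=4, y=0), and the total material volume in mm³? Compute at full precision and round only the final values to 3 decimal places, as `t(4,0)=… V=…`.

span = t_max - t_min = 3.17 - 0.66 = 2.510
L(4,0) = 254, L_eff = 254/255 = 0.996078
t(4,0) = 3.17 - 2.510·0.996078 = 0.670
Σt over all 6·9 pixels = 242399/2125 ≈ 114.0701176
V = pitch²·Σt = 0.91²·242399/2125 = 94.461

t(4,0)=0.670 V=94.461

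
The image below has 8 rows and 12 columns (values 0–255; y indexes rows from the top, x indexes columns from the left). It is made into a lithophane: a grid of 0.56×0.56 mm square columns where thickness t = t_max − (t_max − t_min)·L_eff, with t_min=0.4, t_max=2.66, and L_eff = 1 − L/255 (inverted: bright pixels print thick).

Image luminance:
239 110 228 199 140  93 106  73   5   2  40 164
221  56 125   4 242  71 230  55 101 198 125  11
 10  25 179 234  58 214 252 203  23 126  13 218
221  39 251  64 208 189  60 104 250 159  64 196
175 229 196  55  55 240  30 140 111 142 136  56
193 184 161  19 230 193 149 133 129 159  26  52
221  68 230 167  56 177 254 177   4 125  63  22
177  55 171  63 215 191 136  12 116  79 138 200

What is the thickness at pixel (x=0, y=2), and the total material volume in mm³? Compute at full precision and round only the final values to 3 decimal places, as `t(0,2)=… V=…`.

t(0,2)=0.489 V=46.806

span = t_max - t_min = 2.66 - 0.4 = 2.260
L(0,2) = 10, L_eff = 1 - 10/255 = 0.960784 (inverted)
t(0,2) = 2.66 - 2.260·0.960784 = 0.489
Σt over all 8·12 pixels = 951502/6375 ≈ 149.2552157
V = pitch²·Σt = 0.56²·951502/6375 = 46.806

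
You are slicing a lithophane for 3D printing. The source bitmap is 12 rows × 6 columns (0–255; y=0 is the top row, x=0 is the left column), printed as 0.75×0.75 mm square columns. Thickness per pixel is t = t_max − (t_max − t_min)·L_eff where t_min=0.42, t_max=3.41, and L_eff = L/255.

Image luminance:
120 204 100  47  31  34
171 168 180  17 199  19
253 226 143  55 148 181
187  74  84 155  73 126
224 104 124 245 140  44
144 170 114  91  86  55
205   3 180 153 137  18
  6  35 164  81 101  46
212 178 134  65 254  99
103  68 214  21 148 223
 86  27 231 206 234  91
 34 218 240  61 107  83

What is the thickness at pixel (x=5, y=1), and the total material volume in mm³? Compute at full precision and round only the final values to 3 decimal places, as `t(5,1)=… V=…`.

t(5,1)=3.187 V=78.732

span = t_max - t_min = 3.41 - 0.42 = 2.990
L(5,1) = 19, L_eff = 19/255 = 0.074510
t(5,1) = 3.41 - 2.990·0.074510 = 3.187
Σt over all 12·6 pixels = 1784581/12750 ≈ 139.9671373
V = pitch²·Σt = 0.75²·1784581/12750 = 78.732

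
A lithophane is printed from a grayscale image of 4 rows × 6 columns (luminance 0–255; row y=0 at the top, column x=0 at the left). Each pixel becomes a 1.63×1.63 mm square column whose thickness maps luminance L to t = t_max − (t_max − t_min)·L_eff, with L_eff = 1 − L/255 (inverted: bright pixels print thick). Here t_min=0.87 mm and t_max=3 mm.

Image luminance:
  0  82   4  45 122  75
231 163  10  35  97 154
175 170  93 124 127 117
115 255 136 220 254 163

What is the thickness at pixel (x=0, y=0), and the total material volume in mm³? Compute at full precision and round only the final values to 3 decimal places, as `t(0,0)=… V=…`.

span = t_max - t_min = 3 - 0.87 = 2.130
L(0,0) = 0, L_eff = 1 - 0/255 = 1.000000 (inverted)
t(0,0) = 3 - 2.130·1.000000 = 0.870
Σt over all 4·6 pixels = 388137/8500 ≈ 45.6631765
V = pitch²·Σt = 1.63²·388137/8500 = 121.322

t(0,0)=0.870 V=121.322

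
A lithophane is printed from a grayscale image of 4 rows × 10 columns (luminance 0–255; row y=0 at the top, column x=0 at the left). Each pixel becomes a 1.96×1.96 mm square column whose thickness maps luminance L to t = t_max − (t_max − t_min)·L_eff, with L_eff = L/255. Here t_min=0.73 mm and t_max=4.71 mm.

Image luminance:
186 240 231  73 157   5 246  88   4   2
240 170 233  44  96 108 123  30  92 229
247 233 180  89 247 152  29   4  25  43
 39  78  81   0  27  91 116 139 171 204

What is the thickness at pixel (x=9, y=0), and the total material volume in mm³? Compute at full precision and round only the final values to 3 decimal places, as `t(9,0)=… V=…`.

t(9,0)=4.679 V=436.433

span = t_max - t_min = 4.71 - 0.73 = 3.980
L(9,0) = 2, L_eff = 2/255 = 0.007843
t(9,0) = 4.71 - 3.980·0.007843 = 4.679
Σt over all 4·10 pixels = 724246/6375 ≈ 113.6072157
V = pitch²·Σt = 1.96²·724246/6375 = 436.433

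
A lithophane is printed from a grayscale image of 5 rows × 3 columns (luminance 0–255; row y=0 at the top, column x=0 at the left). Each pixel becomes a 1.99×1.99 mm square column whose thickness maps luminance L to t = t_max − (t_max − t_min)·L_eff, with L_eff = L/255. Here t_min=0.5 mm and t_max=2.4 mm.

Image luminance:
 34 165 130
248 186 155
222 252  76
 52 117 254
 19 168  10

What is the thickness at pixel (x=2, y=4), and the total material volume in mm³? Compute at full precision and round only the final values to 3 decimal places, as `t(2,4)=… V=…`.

t(2,4)=2.325 V=80.954

span = t_max - t_min = 2.4 - 0.5 = 1.900
L(2,4) = 10, L_eff = 10/255 = 0.039216
t(2,4) = 2.4 - 1.900·0.039216 = 2.325
Σt over all 5·3 pixels = 8688/425 ≈ 20.4423529
V = pitch²·Σt = 1.99²·8688/425 = 80.954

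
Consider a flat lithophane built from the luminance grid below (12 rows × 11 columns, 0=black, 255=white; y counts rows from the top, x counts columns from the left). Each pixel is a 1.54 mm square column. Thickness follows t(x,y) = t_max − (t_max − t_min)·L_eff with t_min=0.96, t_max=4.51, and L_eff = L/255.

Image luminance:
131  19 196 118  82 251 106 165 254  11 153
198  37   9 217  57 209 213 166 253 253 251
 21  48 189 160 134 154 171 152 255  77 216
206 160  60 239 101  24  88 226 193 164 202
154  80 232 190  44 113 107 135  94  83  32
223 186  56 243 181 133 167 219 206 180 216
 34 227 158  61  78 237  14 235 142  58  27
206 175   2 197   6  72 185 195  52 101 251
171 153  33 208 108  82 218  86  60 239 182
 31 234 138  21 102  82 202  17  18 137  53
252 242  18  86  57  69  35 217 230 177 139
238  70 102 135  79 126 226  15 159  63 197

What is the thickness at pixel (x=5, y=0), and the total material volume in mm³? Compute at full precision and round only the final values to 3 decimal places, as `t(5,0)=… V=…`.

span = t_max - t_min = 4.51 - 0.96 = 3.550
L(5,0) = 251, L_eff = 251/255 = 0.984314
t(5,0) = 4.51 - 3.550·0.984314 = 1.016
Σt over all 12·11 pixels = 1752239/5100 ≈ 343.5762745
V = pitch²·Σt = 1.54²·1752239/5100 = 814.825

t(5,0)=1.016 V=814.825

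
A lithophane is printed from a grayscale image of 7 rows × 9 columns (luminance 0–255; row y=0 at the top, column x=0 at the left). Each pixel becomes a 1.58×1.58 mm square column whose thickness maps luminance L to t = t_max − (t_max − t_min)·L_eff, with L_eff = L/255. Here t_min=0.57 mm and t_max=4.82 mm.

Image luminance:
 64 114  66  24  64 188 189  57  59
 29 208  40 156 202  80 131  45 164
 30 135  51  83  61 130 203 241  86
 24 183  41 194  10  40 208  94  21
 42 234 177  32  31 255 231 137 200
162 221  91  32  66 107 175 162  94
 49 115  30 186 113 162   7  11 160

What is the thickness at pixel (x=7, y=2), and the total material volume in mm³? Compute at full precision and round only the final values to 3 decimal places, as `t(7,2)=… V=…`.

span = t_max - t_min = 4.82 - 0.57 = 4.250
L(7,2) = 241, L_eff = 241/255 = 0.945098
t(7,2) = 4.82 - 4.250·0.945098 = 0.803
Σt over all 7·9 pixels = 56113/300 ≈ 187.0433333
V = pitch²·Σt = 1.58²·56113/300 = 466.935

t(7,2)=0.803 V=466.935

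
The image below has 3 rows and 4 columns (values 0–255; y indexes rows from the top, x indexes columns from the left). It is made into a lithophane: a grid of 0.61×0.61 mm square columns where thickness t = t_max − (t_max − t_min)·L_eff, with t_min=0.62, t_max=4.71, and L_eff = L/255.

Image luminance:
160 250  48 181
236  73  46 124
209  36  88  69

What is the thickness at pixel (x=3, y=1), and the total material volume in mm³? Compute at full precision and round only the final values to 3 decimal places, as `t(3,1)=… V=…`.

span = t_max - t_min = 4.71 - 0.62 = 4.090
L(3,1) = 124, L_eff = 124/255 = 0.486275
t(3,1) = 4.71 - 4.090·0.486275 = 2.721
Σt over all 3·4 pixels = 40979/1275 ≈ 32.1403922
V = pitch²·Σt = 0.61²·40979/1275 = 11.959

t(3,1)=2.721 V=11.959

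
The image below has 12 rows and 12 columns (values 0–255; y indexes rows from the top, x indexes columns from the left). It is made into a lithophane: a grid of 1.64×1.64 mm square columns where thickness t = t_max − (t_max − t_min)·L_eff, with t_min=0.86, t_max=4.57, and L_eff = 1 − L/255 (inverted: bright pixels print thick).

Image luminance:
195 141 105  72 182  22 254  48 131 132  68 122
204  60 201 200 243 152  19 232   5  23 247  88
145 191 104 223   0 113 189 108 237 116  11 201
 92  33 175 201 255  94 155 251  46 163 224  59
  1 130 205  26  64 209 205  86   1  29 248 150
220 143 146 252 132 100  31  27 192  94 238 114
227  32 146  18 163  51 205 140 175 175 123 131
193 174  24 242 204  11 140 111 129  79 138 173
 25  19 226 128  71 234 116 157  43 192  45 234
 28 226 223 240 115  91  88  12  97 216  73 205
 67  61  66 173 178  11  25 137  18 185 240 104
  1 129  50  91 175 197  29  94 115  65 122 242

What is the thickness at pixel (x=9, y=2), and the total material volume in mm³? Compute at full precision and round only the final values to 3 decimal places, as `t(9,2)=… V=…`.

span = t_max - t_min = 4.57 - 0.86 = 3.710
L(9,2) = 116, L_eff = 1 - 116/255 = 0.545098 (inverted)
t(9,2) = 4.57 - 3.710·0.545098 = 2.548
Σt over all 12·12 pixels = 5002919/12750 ≈ 392.3858039
V = pitch²·Σt = 1.64²·5002919/12750 = 1055.361

t(9,2)=2.548 V=1055.361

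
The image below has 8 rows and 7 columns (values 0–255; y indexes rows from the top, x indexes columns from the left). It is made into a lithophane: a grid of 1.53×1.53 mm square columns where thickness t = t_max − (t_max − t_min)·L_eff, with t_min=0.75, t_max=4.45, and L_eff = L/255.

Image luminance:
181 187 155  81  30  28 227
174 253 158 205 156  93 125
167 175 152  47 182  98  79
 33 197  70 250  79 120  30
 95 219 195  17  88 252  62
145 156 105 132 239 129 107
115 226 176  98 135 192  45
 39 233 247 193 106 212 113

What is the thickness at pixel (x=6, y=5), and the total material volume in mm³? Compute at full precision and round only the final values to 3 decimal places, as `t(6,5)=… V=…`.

t(6,5)=2.897 V=318.316

span = t_max - t_min = 4.45 - 0.75 = 3.700
L(6,5) = 107, L_eff = 107/255 = 0.419608
t(6,5) = 4.45 - 3.700·0.419608 = 2.897
Σt over all 8·7 pixels = 135.98
V = pitch²·Σt = 1.53²·135.98 = 318.316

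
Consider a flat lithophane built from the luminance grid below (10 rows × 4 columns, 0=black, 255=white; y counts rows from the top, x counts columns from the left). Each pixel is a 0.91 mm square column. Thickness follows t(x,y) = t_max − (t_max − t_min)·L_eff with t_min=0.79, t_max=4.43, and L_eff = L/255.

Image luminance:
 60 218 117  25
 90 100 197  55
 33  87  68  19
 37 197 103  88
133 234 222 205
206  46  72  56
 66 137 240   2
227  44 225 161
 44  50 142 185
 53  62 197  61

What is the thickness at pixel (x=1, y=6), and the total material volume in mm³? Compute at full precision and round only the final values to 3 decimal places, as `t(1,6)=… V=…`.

span = t_max - t_min = 4.43 - 0.79 = 3.640
L(1,6) = 137, L_eff = 137/255 = 0.537255
t(1,6) = 4.43 - 3.640·0.537255 = 2.474
Σt over all 10·4 pixels = 714326/6375 ≈ 112.0511373
V = pitch²·Σt = 0.91²·714326/6375 = 92.790

t(1,6)=2.474 V=92.790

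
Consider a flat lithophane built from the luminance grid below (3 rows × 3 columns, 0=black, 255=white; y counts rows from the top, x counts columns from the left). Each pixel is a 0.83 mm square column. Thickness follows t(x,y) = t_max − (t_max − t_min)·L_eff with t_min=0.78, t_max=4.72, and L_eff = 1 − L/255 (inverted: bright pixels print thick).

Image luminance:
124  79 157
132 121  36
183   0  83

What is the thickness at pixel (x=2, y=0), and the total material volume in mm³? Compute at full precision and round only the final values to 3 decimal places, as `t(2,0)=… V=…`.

t(2,0)=3.206 V=14.576

span = t_max - t_min = 4.72 - 0.78 = 3.940
L(2,0) = 157, L_eff = 1 - 157/255 = 0.384314 (inverted)
t(2,0) = 4.72 - 3.940·0.384314 = 3.206
Σt over all 3·3 pixels = 8992/425 ≈ 21.1576471
V = pitch²·Σt = 0.83²·8992/425 = 14.576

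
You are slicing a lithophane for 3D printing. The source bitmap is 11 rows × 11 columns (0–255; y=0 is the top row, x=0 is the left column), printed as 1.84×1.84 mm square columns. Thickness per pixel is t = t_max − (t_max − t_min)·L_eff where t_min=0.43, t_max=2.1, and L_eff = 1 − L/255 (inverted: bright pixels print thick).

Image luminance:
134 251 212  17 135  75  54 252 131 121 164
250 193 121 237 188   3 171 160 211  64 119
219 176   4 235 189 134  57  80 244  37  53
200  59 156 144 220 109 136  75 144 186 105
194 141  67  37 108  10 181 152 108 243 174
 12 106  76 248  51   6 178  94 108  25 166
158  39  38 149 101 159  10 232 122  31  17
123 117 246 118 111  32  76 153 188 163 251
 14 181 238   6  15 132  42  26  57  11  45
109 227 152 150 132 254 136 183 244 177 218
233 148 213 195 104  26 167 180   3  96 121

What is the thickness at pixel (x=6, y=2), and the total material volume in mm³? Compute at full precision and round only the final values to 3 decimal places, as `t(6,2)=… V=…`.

t(6,2)=0.803 V=521.576

span = t_max - t_min = 2.1 - 0.43 = 1.670
L(6,2) = 57, L_eff = 1 - 57/255 = 0.776471 (inverted)
t(6,2) = 2.1 - 1.670·0.776471 = 0.803
Σt over all 11·11 pixels = 654743/4250 ≈ 154.0571765
V = pitch²·Σt = 1.84²·654743/4250 = 521.576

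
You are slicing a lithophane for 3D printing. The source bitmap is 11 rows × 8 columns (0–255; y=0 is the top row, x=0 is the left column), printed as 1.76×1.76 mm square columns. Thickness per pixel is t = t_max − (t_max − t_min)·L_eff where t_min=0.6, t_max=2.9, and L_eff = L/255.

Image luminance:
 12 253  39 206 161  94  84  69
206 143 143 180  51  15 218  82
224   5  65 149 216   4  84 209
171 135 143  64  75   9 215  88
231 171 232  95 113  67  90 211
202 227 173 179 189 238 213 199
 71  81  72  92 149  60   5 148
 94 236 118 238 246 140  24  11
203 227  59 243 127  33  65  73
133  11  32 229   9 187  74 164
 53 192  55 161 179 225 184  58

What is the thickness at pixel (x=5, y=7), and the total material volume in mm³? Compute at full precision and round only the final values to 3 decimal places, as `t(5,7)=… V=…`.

span = t_max - t_min = 2.9 - 0.6 = 2.300
L(5,7) = 140, L_eff = 140/255 = 0.549020
t(5,7) = 2.9 - 2.300·0.549020 = 1.637
Σt over all 11·8 pixels = 129497/850 ≈ 152.3494118
V = pitch²·Σt = 1.76²·129497/850 = 471.918

t(5,7)=1.637 V=471.918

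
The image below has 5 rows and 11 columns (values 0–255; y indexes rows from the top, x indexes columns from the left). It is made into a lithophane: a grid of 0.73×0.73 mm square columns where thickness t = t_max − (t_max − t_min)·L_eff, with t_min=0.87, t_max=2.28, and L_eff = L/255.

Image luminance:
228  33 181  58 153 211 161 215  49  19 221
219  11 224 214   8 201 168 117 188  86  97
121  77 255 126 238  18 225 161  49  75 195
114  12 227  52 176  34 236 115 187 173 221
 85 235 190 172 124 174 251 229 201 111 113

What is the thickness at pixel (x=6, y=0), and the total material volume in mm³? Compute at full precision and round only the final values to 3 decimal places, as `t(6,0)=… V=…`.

span = t_max - t_min = 2.28 - 0.87 = 1.410
L(6,0) = 161, L_eff = 161/255 = 0.631373
t(6,0) = 2.28 - 1.410·0.631373 = 1.390
Σt over all 5·11 pixels = 344151/4250 ≈ 80.9767059
V = pitch²·Σt = 0.73²·344151/4250 = 43.152

t(6,0)=1.390 V=43.152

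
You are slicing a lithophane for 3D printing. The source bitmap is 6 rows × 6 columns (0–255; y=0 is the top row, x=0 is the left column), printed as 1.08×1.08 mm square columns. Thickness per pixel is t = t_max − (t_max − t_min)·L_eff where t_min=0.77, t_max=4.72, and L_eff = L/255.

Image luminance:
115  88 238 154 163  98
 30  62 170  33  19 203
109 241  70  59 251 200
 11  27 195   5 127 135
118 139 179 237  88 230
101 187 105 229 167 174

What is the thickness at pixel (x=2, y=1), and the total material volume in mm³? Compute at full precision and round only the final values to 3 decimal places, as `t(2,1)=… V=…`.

t(2,1)=2.087 V=112.246

span = t_max - t_min = 4.72 - 0.77 = 3.950
L(2,1) = 170, L_eff = 170/255 = 0.666667
t(2,1) = 4.72 - 3.950·0.666667 = 2.087
Σt over all 6·6 pixels = 490789/5100 ≈ 96.2331373
V = pitch²·Σt = 1.08²·490789/5100 = 112.246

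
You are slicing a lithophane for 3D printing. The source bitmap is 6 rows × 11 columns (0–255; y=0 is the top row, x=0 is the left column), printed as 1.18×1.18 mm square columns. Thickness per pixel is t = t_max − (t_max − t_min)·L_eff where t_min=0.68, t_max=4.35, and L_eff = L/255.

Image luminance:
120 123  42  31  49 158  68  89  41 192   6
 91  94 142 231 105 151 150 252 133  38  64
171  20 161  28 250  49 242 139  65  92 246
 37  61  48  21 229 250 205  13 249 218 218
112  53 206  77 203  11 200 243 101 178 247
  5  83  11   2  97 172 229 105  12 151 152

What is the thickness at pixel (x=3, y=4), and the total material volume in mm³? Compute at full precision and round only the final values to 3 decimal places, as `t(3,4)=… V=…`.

span = t_max - t_min = 4.35 - 0.68 = 3.670
L(3,4) = 77, L_eff = 77/255 = 0.301961
t(3,4) = 4.35 - 3.670·0.301961 = 3.242
Σt over all 6·11 pixels = 2186653/12750 ≈ 171.5021961
V = pitch²·Σt = 1.18²·2186653/12750 = 238.800

t(3,4)=3.242 V=238.800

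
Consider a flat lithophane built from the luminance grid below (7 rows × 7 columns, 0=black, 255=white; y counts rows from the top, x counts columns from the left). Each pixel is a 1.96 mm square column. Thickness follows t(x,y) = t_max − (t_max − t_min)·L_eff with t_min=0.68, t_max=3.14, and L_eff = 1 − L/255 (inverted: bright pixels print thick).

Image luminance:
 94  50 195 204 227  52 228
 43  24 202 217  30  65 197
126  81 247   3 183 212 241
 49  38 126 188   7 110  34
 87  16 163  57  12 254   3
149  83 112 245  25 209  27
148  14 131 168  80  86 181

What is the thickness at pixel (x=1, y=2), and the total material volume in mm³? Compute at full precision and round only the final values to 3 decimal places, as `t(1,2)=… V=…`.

span = t_max - t_min = 3.14 - 0.68 = 2.460
L(1,2) = 81, L_eff = 1 - 81/255 = 0.682353 (inverted)
t(1,2) = 3.14 - 2.460·0.682353 = 1.461
Σt over all 7·7 pixels = 376253/4250 ≈ 88.5301176
V = pitch²·Σt = 1.96²·376253/4250 = 340.097

t(1,2)=1.461 V=340.097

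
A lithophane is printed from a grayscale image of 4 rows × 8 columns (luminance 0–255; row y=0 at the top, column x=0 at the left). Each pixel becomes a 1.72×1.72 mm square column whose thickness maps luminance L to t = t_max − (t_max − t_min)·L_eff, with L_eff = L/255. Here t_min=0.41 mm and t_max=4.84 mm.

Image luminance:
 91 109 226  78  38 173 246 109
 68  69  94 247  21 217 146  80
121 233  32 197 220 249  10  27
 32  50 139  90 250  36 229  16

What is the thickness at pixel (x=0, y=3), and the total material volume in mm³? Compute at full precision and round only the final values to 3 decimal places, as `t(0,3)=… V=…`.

span = t_max - t_min = 4.84 - 0.41 = 4.430
L(0,3) = 32, L_eff = 32/255 = 0.125490
t(0,3) = 4.84 - 4.430·0.125490 = 4.284
Σt over all 4·8 pixels = 2202691/25500 ≈ 86.3800392
V = pitch²·Σt = 1.72²·2202691/25500 = 255.547

t(0,3)=4.284 V=255.547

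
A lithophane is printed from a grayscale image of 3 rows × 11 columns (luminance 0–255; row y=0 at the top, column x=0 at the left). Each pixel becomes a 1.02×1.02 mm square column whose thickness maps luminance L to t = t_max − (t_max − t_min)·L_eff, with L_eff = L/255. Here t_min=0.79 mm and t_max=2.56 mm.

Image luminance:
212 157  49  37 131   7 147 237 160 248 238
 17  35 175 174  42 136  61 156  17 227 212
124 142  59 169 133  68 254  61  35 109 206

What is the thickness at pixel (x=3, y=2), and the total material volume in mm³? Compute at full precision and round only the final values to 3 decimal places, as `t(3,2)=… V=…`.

span = t_max - t_min = 2.56 - 0.79 = 1.770
L(3,2) = 169, L_eff = 169/255 = 0.662745
t(3,2) = 2.56 - 1.770·0.662745 = 1.387
Σt over all 3·11 pixels = 93643/1700 ≈ 55.0841176
V = pitch²·Σt = 1.02²·93643/1700 = 57.310

t(3,2)=1.387 V=57.310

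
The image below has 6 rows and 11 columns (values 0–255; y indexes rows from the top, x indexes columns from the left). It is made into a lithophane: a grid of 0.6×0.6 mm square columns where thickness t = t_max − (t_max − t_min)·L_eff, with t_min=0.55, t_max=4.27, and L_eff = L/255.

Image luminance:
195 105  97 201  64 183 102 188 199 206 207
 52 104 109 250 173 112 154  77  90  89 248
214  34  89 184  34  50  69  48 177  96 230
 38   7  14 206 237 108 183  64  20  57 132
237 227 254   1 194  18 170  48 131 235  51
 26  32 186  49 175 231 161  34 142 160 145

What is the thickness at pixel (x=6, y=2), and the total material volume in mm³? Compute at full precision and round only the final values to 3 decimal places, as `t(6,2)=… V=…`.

span = t_max - t_min = 4.27 - 0.55 = 3.720
L(6,2) = 69, L_eff = 69/255 = 0.270588
t(6,2) = 4.27 - 3.720·0.270588 = 3.263
Σt over all 6·11 pixels = 676749/4250 ≈ 159.2350588
V = pitch²·Σt = 0.6²·676749/4250 = 57.325

t(6,2)=3.263 V=57.325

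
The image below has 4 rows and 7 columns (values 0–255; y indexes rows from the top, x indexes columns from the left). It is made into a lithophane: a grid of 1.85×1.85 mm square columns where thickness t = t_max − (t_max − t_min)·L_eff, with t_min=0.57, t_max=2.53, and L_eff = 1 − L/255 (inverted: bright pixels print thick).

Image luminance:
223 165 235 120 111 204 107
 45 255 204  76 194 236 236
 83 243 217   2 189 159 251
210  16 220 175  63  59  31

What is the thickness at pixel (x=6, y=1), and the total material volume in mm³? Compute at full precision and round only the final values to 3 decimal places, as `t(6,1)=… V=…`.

span = t_max - t_min = 2.53 - 0.57 = 1.960
L(6,1) = 236, L_eff = 1 - 236/255 = 0.074510 (inverted)
t(6,1) = 2.53 - 1.960·0.074510 = 2.384
Σt over all 4·7 pixels = 104622/2125 ≈ 49.2338824
V = pitch²·Σt = 1.85²·104622/2125 = 168.503

t(6,1)=2.384 V=168.503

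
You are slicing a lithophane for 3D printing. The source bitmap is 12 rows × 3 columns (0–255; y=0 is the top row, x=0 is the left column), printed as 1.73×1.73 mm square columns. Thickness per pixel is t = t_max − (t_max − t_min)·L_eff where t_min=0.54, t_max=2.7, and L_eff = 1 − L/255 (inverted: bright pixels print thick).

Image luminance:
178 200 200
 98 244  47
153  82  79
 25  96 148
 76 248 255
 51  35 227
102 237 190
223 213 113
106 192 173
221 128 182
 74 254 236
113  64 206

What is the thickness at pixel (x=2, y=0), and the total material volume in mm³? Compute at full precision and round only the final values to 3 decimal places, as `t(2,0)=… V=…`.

t(2,0)=2.234 V=196.830

span = t_max - t_min = 2.7 - 0.54 = 2.160
L(2,0) = 200, L_eff = 1 - 200/255 = 0.215686 (inverted)
t(2,0) = 2.7 - 2.160·0.215686 = 2.234
Σt over all 12·3 pixels = 139752/2125 ≈ 65.7656471
V = pitch²·Σt = 1.73²·139752/2125 = 196.830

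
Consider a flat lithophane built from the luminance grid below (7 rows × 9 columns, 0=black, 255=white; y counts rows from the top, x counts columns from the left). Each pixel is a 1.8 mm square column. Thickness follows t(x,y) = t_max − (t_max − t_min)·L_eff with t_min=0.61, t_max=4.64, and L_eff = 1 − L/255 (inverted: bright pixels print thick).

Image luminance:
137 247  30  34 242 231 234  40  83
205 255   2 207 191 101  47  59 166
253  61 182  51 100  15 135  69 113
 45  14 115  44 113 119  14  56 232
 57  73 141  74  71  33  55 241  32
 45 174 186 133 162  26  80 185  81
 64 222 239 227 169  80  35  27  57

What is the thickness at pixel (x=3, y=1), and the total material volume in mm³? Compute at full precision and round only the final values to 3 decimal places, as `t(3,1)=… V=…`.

t(3,1)=3.881 V=493.750

span = t_max - t_min = 4.64 - 0.61 = 4.030
L(3,1) = 207, L_eff = 1 - 207/255 = 0.188235 (inverted)
t(3,1) = 4.64 - 4.030·0.188235 = 3.881
Σt over all 7·9 pixels = 1942999/12750 ≈ 152.3920784
V = pitch²·Σt = 1.8²·1942999/12750 = 493.750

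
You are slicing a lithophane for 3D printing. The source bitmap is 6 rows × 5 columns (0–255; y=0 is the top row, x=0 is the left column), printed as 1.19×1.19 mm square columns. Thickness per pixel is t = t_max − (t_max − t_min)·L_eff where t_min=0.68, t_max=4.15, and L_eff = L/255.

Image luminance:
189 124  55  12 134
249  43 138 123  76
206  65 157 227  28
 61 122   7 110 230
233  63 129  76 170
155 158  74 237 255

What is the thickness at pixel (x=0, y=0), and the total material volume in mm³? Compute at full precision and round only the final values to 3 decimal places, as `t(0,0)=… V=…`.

t(0,0)=1.578 V=101.036

span = t_max - t_min = 4.15 - 0.68 = 3.470
L(0,0) = 189, L_eff = 189/255 = 0.741176
t(0,0) = 4.15 - 3.470·0.741176 = 1.578
Σt over all 6·5 pixels = 151614/2125 ≈ 71.3477647
V = pitch²·Σt = 1.19²·151614/2125 = 101.036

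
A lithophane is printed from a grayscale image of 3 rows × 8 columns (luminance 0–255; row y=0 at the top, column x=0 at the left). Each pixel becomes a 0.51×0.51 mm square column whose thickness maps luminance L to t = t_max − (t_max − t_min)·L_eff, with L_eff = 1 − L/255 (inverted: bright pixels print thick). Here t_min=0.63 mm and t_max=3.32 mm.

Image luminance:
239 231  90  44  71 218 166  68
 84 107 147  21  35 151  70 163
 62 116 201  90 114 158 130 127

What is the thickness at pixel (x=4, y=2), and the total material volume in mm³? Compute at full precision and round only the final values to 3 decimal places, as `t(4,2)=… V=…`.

span = t_max - t_min = 3.32 - 0.63 = 2.690
L(4,2) = 114, L_eff = 1 - 114/255 = 0.552941 (inverted)
t(4,2) = 3.32 - 2.690·0.552941 = 1.833
Σt over all 3·8 pixels = 1166467/25500 ≈ 45.7438039
V = pitch²·Σt = 0.51²·1166467/25500 = 11.898

t(4,2)=1.833 V=11.898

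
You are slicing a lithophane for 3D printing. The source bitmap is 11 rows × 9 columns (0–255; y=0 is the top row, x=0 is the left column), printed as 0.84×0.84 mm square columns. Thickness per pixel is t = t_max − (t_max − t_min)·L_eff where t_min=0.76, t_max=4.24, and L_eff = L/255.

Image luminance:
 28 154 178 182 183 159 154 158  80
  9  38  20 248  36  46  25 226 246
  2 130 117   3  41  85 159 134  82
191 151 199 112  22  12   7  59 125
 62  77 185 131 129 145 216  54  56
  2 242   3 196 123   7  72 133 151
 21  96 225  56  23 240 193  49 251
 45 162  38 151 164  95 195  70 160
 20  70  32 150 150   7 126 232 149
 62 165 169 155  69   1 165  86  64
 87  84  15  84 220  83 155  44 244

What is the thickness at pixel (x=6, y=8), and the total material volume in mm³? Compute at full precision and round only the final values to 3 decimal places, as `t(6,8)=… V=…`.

t(6,8)=2.520 V=191.155

span = t_max - t_min = 4.24 - 0.76 = 3.480
L(6,8) = 126, L_eff = 126/255 = 0.494118
t(6,8) = 4.24 - 3.480·0.494118 = 2.520
Σt over all 11·9 pixels = 575687/2125 ≈ 270.9115294
V = pitch²·Σt = 0.84²·575687/2125 = 191.155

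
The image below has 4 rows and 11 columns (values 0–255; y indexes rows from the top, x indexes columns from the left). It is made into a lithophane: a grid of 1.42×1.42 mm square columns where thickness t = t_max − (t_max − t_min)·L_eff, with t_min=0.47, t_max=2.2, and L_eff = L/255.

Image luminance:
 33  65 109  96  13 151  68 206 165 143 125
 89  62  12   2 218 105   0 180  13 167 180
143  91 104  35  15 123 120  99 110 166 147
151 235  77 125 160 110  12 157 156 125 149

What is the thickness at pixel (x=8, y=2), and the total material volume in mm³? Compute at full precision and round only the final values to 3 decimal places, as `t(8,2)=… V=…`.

span = t_max - t_min = 2.2 - 0.47 = 1.730
L(8,2) = 110, L_eff = 110/255 = 0.431373
t(8,2) = 2.2 - 1.730·0.431373 = 1.454
Σt over all 4·11 pixels = 136327/2125 ≈ 64.1538824
V = pitch²·Σt = 1.42²·136327/2125 = 129.360

t(8,2)=1.454 V=129.360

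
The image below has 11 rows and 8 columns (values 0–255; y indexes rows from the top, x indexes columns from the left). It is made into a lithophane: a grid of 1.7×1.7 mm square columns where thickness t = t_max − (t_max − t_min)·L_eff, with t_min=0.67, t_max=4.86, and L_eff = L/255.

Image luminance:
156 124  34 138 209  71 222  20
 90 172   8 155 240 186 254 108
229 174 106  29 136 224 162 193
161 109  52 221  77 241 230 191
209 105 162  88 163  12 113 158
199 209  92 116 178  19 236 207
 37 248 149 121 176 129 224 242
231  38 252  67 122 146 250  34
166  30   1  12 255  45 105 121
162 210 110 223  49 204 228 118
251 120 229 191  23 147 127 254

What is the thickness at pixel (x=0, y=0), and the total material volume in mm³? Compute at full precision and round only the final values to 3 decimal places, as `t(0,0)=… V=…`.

span = t_max - t_min = 4.86 - 0.67 = 4.190
L(0,0) = 156, L_eff = 156/255 = 0.611765
t(0,0) = 4.86 - 4.190·0.611765 = 2.297
Σt over all 11·8 pixels = 13007/60 ≈ 216.7833333
V = pitch²·Σt = 1.7²·13007/60 = 626.504

t(0,0)=2.297 V=626.504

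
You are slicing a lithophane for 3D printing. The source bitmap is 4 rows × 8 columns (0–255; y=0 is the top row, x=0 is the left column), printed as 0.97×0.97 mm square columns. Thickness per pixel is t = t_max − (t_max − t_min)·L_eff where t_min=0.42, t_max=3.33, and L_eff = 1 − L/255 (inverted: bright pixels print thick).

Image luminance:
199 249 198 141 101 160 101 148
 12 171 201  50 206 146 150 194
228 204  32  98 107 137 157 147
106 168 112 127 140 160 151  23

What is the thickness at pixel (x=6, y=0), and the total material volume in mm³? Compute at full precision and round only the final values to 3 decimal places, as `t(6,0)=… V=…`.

t(6,0)=1.573 V=61.221

span = t_max - t_min = 3.33 - 0.42 = 2.910
L(6,0) = 101, L_eff = 1 - 101/255 = 0.603922 (inverted)
t(6,0) = 3.33 - 2.910·0.603922 = 1.573
Σt over all 4·8 pixels = 138267/2125 ≈ 65.0668235
V = pitch²·Σt = 0.97²·138267/2125 = 61.221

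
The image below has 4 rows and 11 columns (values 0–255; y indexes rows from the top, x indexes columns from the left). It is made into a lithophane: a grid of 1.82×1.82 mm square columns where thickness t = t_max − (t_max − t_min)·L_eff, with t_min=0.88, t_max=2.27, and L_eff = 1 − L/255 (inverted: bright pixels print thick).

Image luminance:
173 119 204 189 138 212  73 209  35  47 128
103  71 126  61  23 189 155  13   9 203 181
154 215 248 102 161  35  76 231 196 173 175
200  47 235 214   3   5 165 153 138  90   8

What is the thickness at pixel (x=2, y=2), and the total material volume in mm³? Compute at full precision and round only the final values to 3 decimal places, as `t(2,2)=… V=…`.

span = t_max - t_min = 2.27 - 0.88 = 1.390
L(2,2) = 248, L_eff = 1 - 248/255 = 0.027451 (inverted)
t(2,2) = 2.27 - 1.390·0.027451 = 2.232
Σt over all 4·11 pixels = 23701/340 ≈ 69.7088235
V = pitch²·Σt = 1.82²·23701/340 = 230.904

t(2,2)=2.232 V=230.904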